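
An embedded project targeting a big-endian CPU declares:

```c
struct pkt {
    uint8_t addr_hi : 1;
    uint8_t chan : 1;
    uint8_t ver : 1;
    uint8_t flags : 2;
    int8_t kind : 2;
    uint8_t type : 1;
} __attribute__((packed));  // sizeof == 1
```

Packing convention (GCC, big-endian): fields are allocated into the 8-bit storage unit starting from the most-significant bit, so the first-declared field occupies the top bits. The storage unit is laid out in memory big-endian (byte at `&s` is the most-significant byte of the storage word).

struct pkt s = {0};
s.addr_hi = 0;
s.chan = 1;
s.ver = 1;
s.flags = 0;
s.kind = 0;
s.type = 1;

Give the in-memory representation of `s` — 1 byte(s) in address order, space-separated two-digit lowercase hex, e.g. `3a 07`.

61

addr_hi:1 = 0 → 0x0 << 7 → word 0x00
chan:1 = 1 → 0x1 << 6 → word 0x40
ver:1 = 1 → 0x1 << 5 → word 0x60
flags:2 = 0 → 0x0 << 3 → word 0x60
kind:2 = 0 → 0x0 << 1 → word 0x60
type:1 = 1 → 0x1 << 0 → word 0x61
word = 0x61 → big-endian bytes:
  [0]=0x61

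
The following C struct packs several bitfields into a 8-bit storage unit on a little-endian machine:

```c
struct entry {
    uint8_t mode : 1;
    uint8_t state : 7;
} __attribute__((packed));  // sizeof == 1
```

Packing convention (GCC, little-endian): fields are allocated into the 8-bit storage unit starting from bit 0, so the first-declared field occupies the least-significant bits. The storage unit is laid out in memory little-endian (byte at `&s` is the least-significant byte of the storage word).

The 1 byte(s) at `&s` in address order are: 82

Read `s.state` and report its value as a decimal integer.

[0]=0x82 (little-endian) → word 0x82
mode [0+:1] = (word>>0) & 0x1 = 0
state [1+:7] = (word>>1) & 0x7f = 65  ←

65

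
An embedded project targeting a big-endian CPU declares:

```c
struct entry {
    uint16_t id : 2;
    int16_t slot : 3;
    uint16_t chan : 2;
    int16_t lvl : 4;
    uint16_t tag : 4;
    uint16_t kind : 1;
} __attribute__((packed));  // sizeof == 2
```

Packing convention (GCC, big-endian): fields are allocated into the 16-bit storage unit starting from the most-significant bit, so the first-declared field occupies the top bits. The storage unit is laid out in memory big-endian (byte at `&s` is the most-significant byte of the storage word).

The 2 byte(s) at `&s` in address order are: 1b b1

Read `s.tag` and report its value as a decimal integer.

[0]=0x1b [1]=0xb1 (big-endian) → word 0x1bb1
id [14+:2] = (word>>14) & 0x3 = 0
slot [11+:3] = (word>>11) & 0x7 = 3
chan [9+:2] = (word>>9) & 0x3 = 1
lvl [5+:4] = (word>>5) & 0xf = 13
tag [1+:4] = (word>>1) & 0xf = 8  ←
kind [0+:1] = (word>>0) & 0x1 = 1

8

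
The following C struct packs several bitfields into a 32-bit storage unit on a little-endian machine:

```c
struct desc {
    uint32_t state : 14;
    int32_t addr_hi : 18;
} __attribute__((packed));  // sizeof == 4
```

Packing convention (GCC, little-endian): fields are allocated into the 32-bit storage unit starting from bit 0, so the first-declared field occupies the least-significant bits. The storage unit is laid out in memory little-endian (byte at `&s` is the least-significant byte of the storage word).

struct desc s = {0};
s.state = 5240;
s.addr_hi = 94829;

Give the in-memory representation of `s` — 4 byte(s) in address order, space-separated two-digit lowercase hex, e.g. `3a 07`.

state:14 = 5240 → 0x1478 << 0 → word 0x00001478
addr_hi:18 = 94829 → 0x1726d << 14 → word 0x5c9b5478
word = 0x5c9b5478 → little-endian bytes:
  [0]=0x78  [1]=0x54  [2]=0x9b  [3]=0x5c

78 54 9b 5c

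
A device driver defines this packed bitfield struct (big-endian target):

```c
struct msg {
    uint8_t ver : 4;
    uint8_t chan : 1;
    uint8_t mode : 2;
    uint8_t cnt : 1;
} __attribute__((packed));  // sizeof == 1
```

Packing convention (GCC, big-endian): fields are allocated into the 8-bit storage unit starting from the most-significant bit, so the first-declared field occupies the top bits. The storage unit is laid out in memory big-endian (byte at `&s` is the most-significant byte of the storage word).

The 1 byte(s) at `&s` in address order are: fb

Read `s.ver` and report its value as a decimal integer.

15

[0]=0xfb (big-endian) → word 0xfb
ver [4+:4] = (word>>4) & 0xf = 15  ←
chan [3+:1] = (word>>3) & 0x1 = 1
mode [1+:2] = (word>>1) & 0x3 = 1
cnt [0+:1] = (word>>0) & 0x1 = 1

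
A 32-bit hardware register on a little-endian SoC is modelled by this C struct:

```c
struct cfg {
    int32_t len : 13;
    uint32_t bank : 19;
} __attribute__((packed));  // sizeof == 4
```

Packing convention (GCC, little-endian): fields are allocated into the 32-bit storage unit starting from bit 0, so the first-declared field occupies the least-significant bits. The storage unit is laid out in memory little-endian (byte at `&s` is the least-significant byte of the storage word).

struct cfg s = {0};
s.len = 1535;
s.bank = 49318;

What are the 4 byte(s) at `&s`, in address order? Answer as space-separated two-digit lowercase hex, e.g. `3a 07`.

ff c5 14 18

len:13 = 1535 → 0x5ff << 0 → word 0x000005ff
bank:19 = 49318 → 0xc0a6 << 13 → word 0x1814c5ff
word = 0x1814c5ff → little-endian bytes:
  [0]=0xff  [1]=0xc5  [2]=0x14  [3]=0x18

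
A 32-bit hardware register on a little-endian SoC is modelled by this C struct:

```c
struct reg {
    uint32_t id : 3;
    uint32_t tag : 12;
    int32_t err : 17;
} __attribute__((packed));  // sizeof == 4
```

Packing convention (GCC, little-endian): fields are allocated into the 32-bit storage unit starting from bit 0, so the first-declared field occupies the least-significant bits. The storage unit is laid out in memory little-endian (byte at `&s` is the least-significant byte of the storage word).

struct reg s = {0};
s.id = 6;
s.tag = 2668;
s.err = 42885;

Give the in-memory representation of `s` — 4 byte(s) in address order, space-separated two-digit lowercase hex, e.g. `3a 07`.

66 d3 c2 53

id:3 = 6 → 0x6 << 0 → word 0x00000006
tag:12 = 2668 → 0xa6c << 3 → word 0x00005366
err:17 = 42885 → 0xa785 << 15 → word 0x53c2d366
word = 0x53c2d366 → little-endian bytes:
  [0]=0x66  [1]=0xd3  [2]=0xc2  [3]=0x53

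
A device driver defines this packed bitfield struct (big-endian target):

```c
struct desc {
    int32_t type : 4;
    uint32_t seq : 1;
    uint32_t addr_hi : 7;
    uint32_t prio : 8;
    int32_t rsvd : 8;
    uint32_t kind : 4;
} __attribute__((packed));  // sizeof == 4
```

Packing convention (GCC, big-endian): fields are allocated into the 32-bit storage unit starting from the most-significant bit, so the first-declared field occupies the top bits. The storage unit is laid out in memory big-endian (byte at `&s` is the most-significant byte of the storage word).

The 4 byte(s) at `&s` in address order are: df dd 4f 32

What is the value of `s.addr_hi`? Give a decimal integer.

125

[0]=0xdf [1]=0xdd [2]=0x4f [3]=0x32 (big-endian) → word 0xdfdd4f32
type:4 @ bit 28 → (0xdfdd4f32>>28)&0xf = 0xd
seq:1 @ bit 27 → (0xdfdd4f32>>27)&0x1 = 0x1
addr_hi:7 @ bit 20 → (0xdfdd4f32>>20)&0x7f = 0x7d  ←
prio:8 @ bit 12 → (0xdfdd4f32>>12)&0xff = 0xd4
rsvd:8 @ bit 4 → (0xdfdd4f32>>4)&0xff = 0xf3
kind:4 @ bit 0 → (0xdfdd4f32>>0)&0xf = 0x2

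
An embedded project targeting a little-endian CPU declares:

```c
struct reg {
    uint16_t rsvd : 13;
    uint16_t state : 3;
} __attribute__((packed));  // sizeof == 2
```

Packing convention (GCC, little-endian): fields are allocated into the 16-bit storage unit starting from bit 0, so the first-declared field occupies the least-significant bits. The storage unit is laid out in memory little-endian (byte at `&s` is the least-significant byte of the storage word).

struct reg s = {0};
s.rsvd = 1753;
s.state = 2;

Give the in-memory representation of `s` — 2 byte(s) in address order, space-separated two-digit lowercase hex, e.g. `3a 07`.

d9 46

[0+:13] rsvd=1753 & 0x1fff = 0x6d9; word=0x06d9
[13+:3] state=2 & 0x7 = 0x2; word=0x46d9
word = 0x46d9 → little-endian bytes:
  [0]=0xd9  [1]=0x46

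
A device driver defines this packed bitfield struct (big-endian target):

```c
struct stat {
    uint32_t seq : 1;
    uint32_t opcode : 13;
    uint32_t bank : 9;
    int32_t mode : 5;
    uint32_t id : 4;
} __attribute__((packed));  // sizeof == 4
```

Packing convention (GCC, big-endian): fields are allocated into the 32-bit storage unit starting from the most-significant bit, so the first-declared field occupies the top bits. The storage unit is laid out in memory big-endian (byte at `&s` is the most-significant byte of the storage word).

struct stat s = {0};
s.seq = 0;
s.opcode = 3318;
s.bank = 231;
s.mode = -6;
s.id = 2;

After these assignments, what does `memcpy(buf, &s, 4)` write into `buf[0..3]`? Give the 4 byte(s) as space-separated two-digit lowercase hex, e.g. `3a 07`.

33 d9 cf a2

[31+:1] seq=0 & 0x1 = 0x0; word=0x00000000
[18+:13] opcode=3318 & 0x1fff = 0xcf6; word=0x33d80000
[9+:9] bank=231 & 0x1ff = 0xe7; word=0x33d9ce00
[4+:5] mode=-6 & 0x1f = 0x1a; word=0x33d9cfa0
[0+:4] id=2 & 0xf = 0x2; word=0x33d9cfa2
word = 0x33d9cfa2 → big-endian bytes:
  [0]=0x33  [1]=0xd9  [2]=0xcf  [3]=0xa2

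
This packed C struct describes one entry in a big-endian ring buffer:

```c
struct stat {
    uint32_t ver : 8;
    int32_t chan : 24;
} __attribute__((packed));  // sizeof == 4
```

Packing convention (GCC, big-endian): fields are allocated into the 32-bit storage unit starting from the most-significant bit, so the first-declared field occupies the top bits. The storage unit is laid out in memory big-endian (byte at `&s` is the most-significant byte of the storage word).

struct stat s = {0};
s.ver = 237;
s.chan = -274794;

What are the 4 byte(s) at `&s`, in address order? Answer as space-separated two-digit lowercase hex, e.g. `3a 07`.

ver:8 = 237 → 0xed << 24 → word 0xed000000
chan:24 = -274794 → 0xfbce96 << 0 → word 0xedfbce96
word = 0xedfbce96 → big-endian bytes:
  [0]=0xed  [1]=0xfb  [2]=0xce  [3]=0x96

ed fb ce 96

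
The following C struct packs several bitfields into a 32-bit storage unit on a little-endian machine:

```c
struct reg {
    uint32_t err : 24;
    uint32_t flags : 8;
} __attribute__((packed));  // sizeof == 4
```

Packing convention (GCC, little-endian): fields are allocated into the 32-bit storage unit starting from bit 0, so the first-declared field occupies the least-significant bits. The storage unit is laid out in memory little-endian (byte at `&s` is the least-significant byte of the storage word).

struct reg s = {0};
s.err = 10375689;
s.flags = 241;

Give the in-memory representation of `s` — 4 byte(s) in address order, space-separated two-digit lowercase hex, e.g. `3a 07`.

09 52 9e f1

[0+:24] err=10375689 & 0xffffff = 0x9e5209; word=0x009e5209
[24+:8] flags=241 & 0xff = 0xf1; word=0xf19e5209
word = 0xf19e5209 → little-endian bytes:
  [0]=0x09  [1]=0x52  [2]=0x9e  [3]=0xf1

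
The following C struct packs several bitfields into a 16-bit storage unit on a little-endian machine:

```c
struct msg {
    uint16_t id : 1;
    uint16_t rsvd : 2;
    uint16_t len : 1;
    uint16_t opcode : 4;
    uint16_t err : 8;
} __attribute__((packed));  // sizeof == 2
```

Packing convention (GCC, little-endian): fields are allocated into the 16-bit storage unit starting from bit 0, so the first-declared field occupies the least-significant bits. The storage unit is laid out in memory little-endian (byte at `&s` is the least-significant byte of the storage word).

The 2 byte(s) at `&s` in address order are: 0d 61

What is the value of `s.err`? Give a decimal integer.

97

[0]=0x0d [1]=0x61 (little-endian) → word 0x610d
id:1 @ bit 0 → (0x610d>>0)&0x1 = 0x1
rsvd:2 @ bit 1 → (0x610d>>1)&0x3 = 0x2
len:1 @ bit 3 → (0x610d>>3)&0x1 = 0x1
opcode:4 @ bit 4 → (0x610d>>4)&0xf = 0x0
err:8 @ bit 8 → (0x610d>>8)&0xff = 0x61  ←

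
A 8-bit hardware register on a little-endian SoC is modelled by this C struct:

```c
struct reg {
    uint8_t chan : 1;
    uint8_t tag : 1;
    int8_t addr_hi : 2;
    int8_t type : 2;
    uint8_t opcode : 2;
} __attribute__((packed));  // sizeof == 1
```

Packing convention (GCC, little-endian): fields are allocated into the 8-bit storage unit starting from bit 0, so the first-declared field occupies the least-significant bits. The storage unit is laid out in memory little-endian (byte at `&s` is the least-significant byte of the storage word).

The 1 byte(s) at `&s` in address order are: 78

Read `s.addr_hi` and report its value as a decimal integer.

-2

[0]=0x78 (little-endian) → word 0x78
chan:1 @ bit 0 → (0x78>>0)&0x1 = 0x0
tag:1 @ bit 1 → (0x78>>1)&0x1 = 0x0
addr_hi:2 @ bit 2 → (0x78>>2)&0x3 = 0x2  ←
type:2 @ bit 4 → (0x78>>4)&0x3 = 0x3
opcode:2 @ bit 6 → (0x78>>6)&0x3 = 0x1
addr_hi signed 2b, MSB=1: 2 - 4 = -2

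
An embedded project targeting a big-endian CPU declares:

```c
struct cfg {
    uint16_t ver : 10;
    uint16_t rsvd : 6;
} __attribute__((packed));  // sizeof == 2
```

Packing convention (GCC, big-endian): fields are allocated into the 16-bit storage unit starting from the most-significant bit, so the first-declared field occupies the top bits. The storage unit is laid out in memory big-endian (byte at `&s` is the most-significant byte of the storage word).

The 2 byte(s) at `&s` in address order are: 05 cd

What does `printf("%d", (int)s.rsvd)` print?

[0]=0x05 [1]=0xcd (big-endian) → word 0x05cd
ver:10 @ bit 6 → (0x05cd>>6)&0x3ff = 0x17
rsvd:6 @ bit 0 → (0x05cd>>0)&0x3f = 0xd  ←

13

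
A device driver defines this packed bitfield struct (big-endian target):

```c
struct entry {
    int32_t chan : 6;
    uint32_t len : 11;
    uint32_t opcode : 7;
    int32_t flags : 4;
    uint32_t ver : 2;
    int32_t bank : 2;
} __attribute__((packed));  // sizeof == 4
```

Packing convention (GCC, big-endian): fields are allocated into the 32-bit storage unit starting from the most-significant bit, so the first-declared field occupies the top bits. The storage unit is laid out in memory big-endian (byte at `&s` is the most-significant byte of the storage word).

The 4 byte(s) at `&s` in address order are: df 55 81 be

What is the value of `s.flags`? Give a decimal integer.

-5

[0]=0xdf [1]=0x55 [2]=0x81 [3]=0xbe (big-endian) → word 0xdf5581be
chan [26+:6] = (word>>26) & 0x3f = 55
len [15+:11] = (word>>15) & 0x7ff = 1707
opcode [8+:7] = (word>>8) & 0x7f = 1
flags [4+:4] = (word>>4) & 0xf = 11  ←
ver [2+:2] = (word>>2) & 0x3 = 3
bank [0+:2] = (word>>0) & 0x3 = 2
flags signed 4b, MSB=1: 11 - 16 = -5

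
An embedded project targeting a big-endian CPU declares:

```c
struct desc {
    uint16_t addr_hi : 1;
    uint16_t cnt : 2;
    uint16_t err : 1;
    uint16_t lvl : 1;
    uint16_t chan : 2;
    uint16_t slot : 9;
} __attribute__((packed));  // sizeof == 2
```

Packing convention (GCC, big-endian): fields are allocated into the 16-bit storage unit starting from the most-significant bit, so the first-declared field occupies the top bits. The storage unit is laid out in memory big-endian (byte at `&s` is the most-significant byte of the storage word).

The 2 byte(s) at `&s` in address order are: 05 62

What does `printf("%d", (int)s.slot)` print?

[0]=0x05 [1]=0x62 (big-endian) → word 0x0562
addr_hi:1 @ bit 15 → (0x0562>>15)&0x1 = 0x0
cnt:2 @ bit 13 → (0x0562>>13)&0x3 = 0x0
err:1 @ bit 12 → (0x0562>>12)&0x1 = 0x0
lvl:1 @ bit 11 → (0x0562>>11)&0x1 = 0x0
chan:2 @ bit 9 → (0x0562>>9)&0x3 = 0x2
slot:9 @ bit 0 → (0x0562>>0)&0x1ff = 0x162  ←

354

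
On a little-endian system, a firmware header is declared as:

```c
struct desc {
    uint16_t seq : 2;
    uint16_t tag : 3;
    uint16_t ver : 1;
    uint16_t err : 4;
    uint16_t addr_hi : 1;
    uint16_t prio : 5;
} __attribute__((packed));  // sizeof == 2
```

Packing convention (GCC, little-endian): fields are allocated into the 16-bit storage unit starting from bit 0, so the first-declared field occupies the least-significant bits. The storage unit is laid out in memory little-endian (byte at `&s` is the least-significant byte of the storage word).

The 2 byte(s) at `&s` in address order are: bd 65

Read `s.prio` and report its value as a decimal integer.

[0]=0xbd [1]=0x65 (little-endian) → word 0x65bd
seq [0+:2] = (word>>0) & 0x3 = 1
tag [2+:3] = (word>>2) & 0x7 = 7
ver [5+:1] = (word>>5) & 0x1 = 1
err [6+:4] = (word>>6) & 0xf = 6
addr_hi [10+:1] = (word>>10) & 0x1 = 1
prio [11+:5] = (word>>11) & 0x1f = 12  ←

12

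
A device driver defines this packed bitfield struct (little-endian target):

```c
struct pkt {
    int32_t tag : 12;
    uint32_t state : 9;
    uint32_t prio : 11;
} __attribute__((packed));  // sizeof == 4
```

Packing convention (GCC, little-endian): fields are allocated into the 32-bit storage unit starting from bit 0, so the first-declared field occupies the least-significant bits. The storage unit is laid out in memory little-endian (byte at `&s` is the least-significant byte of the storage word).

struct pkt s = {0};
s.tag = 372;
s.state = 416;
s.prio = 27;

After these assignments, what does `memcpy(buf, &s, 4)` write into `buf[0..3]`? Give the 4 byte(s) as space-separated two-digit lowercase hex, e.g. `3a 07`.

74 01 7a 03

[0+:12] tag=372 & 0xfff = 0x174; word=0x00000174
[12+:9] state=416 & 0x1ff = 0x1a0; word=0x001a0174
[21+:11] prio=27 & 0x7ff = 0x1b; word=0x037a0174
word = 0x037a0174 → little-endian bytes:
  [0]=0x74  [1]=0x01  [2]=0x7a  [3]=0x03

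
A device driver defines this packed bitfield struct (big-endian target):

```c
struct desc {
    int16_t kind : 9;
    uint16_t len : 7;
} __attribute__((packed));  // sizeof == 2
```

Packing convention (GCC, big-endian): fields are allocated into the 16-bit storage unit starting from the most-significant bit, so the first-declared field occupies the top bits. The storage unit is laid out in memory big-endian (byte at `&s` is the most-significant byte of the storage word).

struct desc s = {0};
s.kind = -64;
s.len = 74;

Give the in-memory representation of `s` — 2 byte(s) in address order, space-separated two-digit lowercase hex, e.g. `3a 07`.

kind (9b) val=-64 bits=0x1c0 at bit 7: 0xe000
len (7b) val=74 bits=0x4a at bit 0: 0xe04a
word = 0xe04a → big-endian bytes:
  [0]=0xe0  [1]=0x4a

e0 4a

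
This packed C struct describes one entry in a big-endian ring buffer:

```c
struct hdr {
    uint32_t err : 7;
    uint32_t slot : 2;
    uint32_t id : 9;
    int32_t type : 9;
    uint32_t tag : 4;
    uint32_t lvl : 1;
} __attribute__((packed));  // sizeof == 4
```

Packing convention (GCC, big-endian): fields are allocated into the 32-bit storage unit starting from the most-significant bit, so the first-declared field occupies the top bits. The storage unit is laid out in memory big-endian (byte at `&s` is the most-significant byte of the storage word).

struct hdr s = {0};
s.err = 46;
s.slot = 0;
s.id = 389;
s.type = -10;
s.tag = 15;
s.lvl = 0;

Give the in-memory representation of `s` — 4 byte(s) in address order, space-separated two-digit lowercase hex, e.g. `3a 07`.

err:7 = 46 → 0x2e << 25 → word 0x5c000000
slot:2 = 0 → 0x0 << 23 → word 0x5c000000
id:9 = 389 → 0x185 << 14 → word 0x5c614000
type:9 = -10 → 0x1f6 << 5 → word 0x5c617ec0
tag:4 = 15 → 0xf << 1 → word 0x5c617ede
lvl:1 = 0 → 0x0 << 0 → word 0x5c617ede
word = 0x5c617ede → big-endian bytes:
  [0]=0x5c  [1]=0x61  [2]=0x7e  [3]=0xde

5c 61 7e de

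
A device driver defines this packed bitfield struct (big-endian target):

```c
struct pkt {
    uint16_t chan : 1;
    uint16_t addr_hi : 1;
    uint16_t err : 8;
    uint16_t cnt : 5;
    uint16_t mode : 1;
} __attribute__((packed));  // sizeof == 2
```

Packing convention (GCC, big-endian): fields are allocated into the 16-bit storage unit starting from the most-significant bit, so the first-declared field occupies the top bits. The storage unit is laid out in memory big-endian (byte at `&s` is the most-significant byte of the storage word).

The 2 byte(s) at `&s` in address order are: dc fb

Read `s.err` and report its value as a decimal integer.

115

[0]=0xdc [1]=0xfb (big-endian) → word 0xdcfb
chan:1 @ bit 15 → (0xdcfb>>15)&0x1 = 0x1
addr_hi:1 @ bit 14 → (0xdcfb>>14)&0x1 = 0x1
err:8 @ bit 6 → (0xdcfb>>6)&0xff = 0x73  ←
cnt:5 @ bit 1 → (0xdcfb>>1)&0x1f = 0x1d
mode:1 @ bit 0 → (0xdcfb>>0)&0x1 = 0x1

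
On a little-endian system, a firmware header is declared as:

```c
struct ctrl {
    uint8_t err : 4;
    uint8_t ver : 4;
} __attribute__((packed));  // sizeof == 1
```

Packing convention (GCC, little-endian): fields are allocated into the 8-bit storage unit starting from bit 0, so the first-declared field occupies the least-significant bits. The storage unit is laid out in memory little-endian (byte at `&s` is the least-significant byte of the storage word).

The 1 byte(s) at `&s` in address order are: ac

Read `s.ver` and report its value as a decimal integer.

[0]=0xac (little-endian) → word 0xac
err [0+:4] = (word>>0) & 0xf = 12
ver [4+:4] = (word>>4) & 0xf = 10  ←

10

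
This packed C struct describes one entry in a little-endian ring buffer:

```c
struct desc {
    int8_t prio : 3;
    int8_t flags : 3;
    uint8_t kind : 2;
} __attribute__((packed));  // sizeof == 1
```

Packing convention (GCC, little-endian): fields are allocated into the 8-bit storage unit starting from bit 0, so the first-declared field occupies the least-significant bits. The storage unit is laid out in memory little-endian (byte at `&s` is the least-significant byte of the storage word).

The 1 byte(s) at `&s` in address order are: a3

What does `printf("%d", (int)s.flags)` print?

[0]=0xa3 (little-endian) → word 0xa3
prio:3 @ bit 0 → (0xa3>>0)&0x7 = 0x3
flags:3 @ bit 3 → (0xa3>>3)&0x7 = 0x4  ←
kind:2 @ bit 6 → (0xa3>>6)&0x3 = 0x2
flags signed 3b, MSB=1: 4 - 8 = -4

-4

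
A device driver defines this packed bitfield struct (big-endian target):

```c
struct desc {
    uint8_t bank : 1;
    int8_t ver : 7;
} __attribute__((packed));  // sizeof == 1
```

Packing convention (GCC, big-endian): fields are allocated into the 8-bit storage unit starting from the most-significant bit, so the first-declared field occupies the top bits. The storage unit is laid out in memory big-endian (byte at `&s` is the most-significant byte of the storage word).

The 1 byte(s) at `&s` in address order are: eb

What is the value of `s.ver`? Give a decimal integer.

[0]=0xeb (big-endian) → word 0xeb
bank [7+:1] = (word>>7) & 0x1 = 1
ver [0+:7] = (word>>0) & 0x7f = 107  ←
ver signed 7b, MSB=1: 107 - 128 = -21

-21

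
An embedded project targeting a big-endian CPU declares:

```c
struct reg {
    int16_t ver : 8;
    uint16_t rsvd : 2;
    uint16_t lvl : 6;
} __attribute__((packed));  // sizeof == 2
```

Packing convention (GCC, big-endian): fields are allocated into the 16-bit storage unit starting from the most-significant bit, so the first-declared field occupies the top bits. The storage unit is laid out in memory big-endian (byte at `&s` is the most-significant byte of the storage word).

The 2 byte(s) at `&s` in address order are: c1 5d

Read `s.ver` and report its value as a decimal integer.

[0]=0xc1 [1]=0x5d (big-endian) → word 0xc15d
ver [8+:8] = (word>>8) & 0xff = 193  ←
rsvd [6+:2] = (word>>6) & 0x3 = 1
lvl [0+:6] = (word>>0) & 0x3f = 29
ver signed 8b, MSB=1: 193 - 256 = -63

-63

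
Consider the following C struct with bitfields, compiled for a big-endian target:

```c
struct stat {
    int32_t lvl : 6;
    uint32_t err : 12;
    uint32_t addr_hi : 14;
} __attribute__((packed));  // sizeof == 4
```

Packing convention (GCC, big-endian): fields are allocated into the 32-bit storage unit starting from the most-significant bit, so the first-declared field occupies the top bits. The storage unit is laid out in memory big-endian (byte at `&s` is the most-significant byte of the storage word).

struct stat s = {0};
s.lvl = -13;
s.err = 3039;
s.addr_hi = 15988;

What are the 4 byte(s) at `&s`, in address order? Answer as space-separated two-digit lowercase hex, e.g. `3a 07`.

lvl (6b) val=-13 bits=0x33 at bit 26: 0xcc000000
err (12b) val=3039 bits=0xbdf at bit 14: 0xcef7c000
addr_hi (14b) val=15988 bits=0x3e74 at bit 0: 0xcef7fe74
word = 0xcef7fe74 → big-endian bytes:
  [0]=0xce  [1]=0xf7  [2]=0xfe  [3]=0x74

ce f7 fe 74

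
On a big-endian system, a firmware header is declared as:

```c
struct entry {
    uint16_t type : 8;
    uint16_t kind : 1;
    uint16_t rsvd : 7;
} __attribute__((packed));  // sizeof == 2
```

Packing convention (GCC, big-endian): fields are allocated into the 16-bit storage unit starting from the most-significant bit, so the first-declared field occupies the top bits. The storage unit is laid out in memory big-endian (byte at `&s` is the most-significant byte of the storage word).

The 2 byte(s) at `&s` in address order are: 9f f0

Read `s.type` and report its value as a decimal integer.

[0]=0x9f [1]=0xf0 (big-endian) → word 0x9ff0
type:8 @ bit 8 → (0x9ff0>>8)&0xff = 0x9f  ←
kind:1 @ bit 7 → (0x9ff0>>7)&0x1 = 0x1
rsvd:7 @ bit 0 → (0x9ff0>>0)&0x7f = 0x70

159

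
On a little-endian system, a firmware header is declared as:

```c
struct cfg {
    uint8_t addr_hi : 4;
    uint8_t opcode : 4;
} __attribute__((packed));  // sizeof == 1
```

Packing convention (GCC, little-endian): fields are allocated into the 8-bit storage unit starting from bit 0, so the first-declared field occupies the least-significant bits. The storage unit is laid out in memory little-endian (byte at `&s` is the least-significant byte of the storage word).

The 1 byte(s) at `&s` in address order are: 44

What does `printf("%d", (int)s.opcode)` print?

4

[0]=0x44 (little-endian) → word 0x44
addr_hi:4 @ bit 0 → (0x44>>0)&0xf = 0x4
opcode:4 @ bit 4 → (0x44>>4)&0xf = 0x4  ←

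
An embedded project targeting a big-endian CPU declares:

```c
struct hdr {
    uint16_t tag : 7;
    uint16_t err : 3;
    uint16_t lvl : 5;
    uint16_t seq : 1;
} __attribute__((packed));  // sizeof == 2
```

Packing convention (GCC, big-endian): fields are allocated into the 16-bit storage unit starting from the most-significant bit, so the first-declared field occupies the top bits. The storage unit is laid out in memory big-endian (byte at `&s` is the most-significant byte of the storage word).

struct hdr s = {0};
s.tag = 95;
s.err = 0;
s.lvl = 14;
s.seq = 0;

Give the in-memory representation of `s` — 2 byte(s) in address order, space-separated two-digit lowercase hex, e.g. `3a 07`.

tag (7b) val=95 bits=0x5f at bit 9: 0xbe00
err (3b) val=0 bits=0x0 at bit 6: 0xbe00
lvl (5b) val=14 bits=0xe at bit 1: 0xbe1c
seq (1b) val=0 bits=0x0 at bit 0: 0xbe1c
word = 0xbe1c → big-endian bytes:
  [0]=0xbe  [1]=0x1c

be 1c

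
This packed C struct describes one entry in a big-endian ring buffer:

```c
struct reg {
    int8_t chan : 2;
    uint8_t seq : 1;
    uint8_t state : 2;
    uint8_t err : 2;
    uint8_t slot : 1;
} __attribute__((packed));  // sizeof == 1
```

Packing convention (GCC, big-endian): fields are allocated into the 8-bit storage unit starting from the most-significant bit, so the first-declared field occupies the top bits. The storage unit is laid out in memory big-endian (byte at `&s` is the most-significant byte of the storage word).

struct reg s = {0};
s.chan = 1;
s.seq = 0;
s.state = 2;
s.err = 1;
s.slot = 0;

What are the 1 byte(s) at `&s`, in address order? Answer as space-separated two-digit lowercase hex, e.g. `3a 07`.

52

[6+:2] chan=1 & 0x3 = 0x1; word=0x40
[5+:1] seq=0 & 0x1 = 0x0; word=0x40
[3+:2] state=2 & 0x3 = 0x2; word=0x50
[1+:2] err=1 & 0x3 = 0x1; word=0x52
[0+:1] slot=0 & 0x1 = 0x0; word=0x52
word = 0x52 → big-endian bytes:
  [0]=0x52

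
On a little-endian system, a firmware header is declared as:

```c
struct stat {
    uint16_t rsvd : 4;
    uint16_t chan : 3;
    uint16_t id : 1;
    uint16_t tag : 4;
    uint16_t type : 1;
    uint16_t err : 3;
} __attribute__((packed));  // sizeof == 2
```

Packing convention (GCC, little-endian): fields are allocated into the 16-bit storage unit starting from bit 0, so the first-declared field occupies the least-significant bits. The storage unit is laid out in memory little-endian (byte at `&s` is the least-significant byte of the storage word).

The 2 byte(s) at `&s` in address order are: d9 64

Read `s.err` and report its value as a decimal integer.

[0]=0xd9 [1]=0x64 (little-endian) → word 0x64d9
rsvd:4 @ bit 0 → (0x64d9>>0)&0xf = 0x9
chan:3 @ bit 4 → (0x64d9>>4)&0x7 = 0x5
id:1 @ bit 7 → (0x64d9>>7)&0x1 = 0x1
tag:4 @ bit 8 → (0x64d9>>8)&0xf = 0x4
type:1 @ bit 12 → (0x64d9>>12)&0x1 = 0x0
err:3 @ bit 13 → (0x64d9>>13)&0x7 = 0x3  ←

3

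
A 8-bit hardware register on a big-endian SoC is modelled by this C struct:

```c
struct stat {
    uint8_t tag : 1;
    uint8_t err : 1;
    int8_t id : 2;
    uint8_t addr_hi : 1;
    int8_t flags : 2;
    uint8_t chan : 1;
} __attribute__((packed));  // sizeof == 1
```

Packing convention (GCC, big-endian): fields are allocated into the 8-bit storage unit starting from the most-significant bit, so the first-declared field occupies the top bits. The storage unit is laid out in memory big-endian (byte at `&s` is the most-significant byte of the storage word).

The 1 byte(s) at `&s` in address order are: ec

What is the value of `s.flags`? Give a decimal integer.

-2

[0]=0xec (big-endian) → word 0xec
tag [7+:1] = (word>>7) & 0x1 = 1
err [6+:1] = (word>>6) & 0x1 = 1
id [4+:2] = (word>>4) & 0x3 = 2
addr_hi [3+:1] = (word>>3) & 0x1 = 1
flags [1+:2] = (word>>1) & 0x3 = 2  ←
chan [0+:1] = (word>>0) & 0x1 = 0
flags signed 2b, MSB=1: 2 - 4 = -2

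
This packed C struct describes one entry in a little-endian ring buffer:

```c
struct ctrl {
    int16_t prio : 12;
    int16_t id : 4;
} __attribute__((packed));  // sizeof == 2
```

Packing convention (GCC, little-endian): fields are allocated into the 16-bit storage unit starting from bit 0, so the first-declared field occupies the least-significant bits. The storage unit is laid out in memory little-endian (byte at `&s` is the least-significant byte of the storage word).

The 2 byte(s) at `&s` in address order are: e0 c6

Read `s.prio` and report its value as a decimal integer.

[0]=0xe0 [1]=0xc6 (little-endian) → word 0xc6e0
prio:12 @ bit 0 → (0xc6e0>>0)&0xfff = 0x6e0  ←
id:4 @ bit 12 → (0xc6e0>>12)&0xf = 0xc
prio signed 12b, MSB=0: value = 1760

1760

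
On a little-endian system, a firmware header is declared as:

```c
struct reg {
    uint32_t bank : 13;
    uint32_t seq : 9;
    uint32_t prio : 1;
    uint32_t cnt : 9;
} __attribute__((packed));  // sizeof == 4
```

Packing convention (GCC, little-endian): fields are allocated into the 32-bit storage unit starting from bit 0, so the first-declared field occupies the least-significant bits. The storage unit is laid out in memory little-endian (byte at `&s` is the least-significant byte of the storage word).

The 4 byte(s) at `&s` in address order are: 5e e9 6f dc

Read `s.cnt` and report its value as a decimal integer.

440

[0]=0x5e [1]=0xe9 [2]=0x6f [3]=0xdc (little-endian) → word 0xdc6fe95e
bank:13 @ bit 0 → (0xdc6fe95e>>0)&0x1fff = 0x95e
seq:9 @ bit 13 → (0xdc6fe95e>>13)&0x1ff = 0x17f
prio:1 @ bit 22 → (0xdc6fe95e>>22)&0x1 = 0x1
cnt:9 @ bit 23 → (0xdc6fe95e>>23)&0x1ff = 0x1b8  ←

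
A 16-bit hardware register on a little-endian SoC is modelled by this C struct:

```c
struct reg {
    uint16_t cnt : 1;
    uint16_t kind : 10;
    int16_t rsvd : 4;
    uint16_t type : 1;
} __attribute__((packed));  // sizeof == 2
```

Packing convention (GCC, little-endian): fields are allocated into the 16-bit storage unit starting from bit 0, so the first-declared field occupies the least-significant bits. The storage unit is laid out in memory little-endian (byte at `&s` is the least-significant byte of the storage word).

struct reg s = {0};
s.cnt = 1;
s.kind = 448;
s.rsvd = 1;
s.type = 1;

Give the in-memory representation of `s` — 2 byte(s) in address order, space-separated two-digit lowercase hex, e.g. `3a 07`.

cnt (1b) val=1 bits=0x1 at bit 0: 0x0001
kind (10b) val=448 bits=0x1c0 at bit 1: 0x0381
rsvd (4b) val=1 bits=0x1 at bit 11: 0x0b81
type (1b) val=1 bits=0x1 at bit 15: 0x8b81
word = 0x8b81 → little-endian bytes:
  [0]=0x81  [1]=0x8b

81 8b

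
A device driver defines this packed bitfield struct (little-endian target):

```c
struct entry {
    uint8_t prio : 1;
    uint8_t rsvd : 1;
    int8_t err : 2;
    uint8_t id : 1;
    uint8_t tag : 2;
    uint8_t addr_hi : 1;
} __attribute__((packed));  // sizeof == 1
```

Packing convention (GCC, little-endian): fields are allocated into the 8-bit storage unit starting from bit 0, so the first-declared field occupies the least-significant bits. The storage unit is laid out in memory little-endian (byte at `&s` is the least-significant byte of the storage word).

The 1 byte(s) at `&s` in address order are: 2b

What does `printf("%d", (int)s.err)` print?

-2

[0]=0x2b (little-endian) → word 0x2b
prio [0+:1] = (word>>0) & 0x1 = 1
rsvd [1+:1] = (word>>1) & 0x1 = 1
err [2+:2] = (word>>2) & 0x3 = 2  ←
id [4+:1] = (word>>4) & 0x1 = 0
tag [5+:2] = (word>>5) & 0x3 = 1
addr_hi [7+:1] = (word>>7) & 0x1 = 0
err signed 2b, MSB=1: 2 - 4 = -2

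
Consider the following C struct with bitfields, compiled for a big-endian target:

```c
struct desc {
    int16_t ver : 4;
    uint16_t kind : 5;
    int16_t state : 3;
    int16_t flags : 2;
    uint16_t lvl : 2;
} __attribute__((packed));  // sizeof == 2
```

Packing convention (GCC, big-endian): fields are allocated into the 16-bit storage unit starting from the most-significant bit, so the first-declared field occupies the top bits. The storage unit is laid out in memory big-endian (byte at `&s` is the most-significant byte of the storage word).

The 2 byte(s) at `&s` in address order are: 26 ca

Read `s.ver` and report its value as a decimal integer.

2

[0]=0x26 [1]=0xca (big-endian) → word 0x26ca
ver [12+:4] = (word>>12) & 0xf = 2  ←
kind [7+:5] = (word>>7) & 0x1f = 13
state [4+:3] = (word>>4) & 0x7 = 4
flags [2+:2] = (word>>2) & 0x3 = 2
lvl [0+:2] = (word>>0) & 0x3 = 2
ver signed 4b, MSB=0: value = 2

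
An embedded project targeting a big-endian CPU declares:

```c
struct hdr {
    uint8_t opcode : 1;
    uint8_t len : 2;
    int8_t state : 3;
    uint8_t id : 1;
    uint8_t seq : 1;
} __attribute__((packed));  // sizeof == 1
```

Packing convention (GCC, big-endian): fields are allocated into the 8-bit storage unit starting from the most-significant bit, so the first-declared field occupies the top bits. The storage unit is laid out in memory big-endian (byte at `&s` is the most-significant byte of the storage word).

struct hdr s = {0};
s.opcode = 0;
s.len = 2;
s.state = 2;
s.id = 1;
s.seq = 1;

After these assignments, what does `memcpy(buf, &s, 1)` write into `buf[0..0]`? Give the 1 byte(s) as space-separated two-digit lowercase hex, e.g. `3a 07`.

4b

opcode:1 = 0 → 0x0 << 7 → word 0x00
len:2 = 2 → 0x2 << 5 → word 0x40
state:3 = 2 → 0x2 << 2 → word 0x48
id:1 = 1 → 0x1 << 1 → word 0x4a
seq:1 = 1 → 0x1 << 0 → word 0x4b
word = 0x4b → big-endian bytes:
  [0]=0x4b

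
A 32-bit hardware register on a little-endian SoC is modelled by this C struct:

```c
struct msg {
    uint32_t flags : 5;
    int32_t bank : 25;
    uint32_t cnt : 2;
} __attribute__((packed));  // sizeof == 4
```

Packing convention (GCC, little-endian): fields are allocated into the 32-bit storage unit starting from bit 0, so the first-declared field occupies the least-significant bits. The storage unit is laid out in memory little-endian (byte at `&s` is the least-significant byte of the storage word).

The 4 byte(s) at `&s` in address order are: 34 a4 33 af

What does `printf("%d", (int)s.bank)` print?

-8807135

[0]=0x34 [1]=0xa4 [2]=0x33 [3]=0xaf (little-endian) → word 0xaf33a434
flags:5 @ bit 0 → (0xaf33a434>>0)&0x1f = 0x14
bank:25 @ bit 5 → (0xaf33a434>>5)&0x1ffffff = 0x1799d21  ←
cnt:2 @ bit 30 → (0xaf33a434>>30)&0x3 = 0x2
bank signed 25b, MSB=1: 24747297 - 33554432 = -8807135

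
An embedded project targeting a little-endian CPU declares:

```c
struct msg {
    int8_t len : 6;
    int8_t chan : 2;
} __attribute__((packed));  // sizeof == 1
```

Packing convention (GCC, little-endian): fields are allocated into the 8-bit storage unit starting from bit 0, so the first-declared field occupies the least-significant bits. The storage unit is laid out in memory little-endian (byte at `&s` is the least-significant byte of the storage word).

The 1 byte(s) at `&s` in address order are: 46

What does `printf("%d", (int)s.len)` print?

[0]=0x46 (little-endian) → word 0x46
len:6 @ bit 0 → (0x46>>0)&0x3f = 0x6  ←
chan:2 @ bit 6 → (0x46>>6)&0x3 = 0x1
len signed 6b, MSB=0: value = 6

6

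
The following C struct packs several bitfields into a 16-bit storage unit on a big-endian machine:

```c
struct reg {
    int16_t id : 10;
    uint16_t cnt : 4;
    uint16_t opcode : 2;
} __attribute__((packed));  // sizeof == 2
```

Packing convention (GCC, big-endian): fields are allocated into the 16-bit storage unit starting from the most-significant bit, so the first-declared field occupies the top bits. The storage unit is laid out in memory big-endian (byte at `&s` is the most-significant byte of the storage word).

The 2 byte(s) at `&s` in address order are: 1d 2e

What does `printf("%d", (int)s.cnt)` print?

[0]=0x1d [1]=0x2e (big-endian) → word 0x1d2e
id:10 @ bit 6 → (0x1d2e>>6)&0x3ff = 0x74
cnt:4 @ bit 2 → (0x1d2e>>2)&0xf = 0xb  ←
opcode:2 @ bit 0 → (0x1d2e>>0)&0x3 = 0x2

11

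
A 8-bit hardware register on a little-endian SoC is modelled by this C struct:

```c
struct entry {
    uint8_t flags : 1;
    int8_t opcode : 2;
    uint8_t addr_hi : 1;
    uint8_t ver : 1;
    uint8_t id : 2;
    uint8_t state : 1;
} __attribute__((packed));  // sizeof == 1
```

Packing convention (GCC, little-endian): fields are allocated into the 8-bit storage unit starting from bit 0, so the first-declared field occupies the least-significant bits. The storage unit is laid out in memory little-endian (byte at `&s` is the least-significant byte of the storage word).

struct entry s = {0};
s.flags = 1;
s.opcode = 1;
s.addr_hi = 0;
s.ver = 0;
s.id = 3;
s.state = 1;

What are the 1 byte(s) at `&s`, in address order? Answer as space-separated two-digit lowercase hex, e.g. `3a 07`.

flags (1b) val=1 bits=0x1 at bit 0: 0x01
opcode (2b) val=1 bits=0x1 at bit 1: 0x03
addr_hi (1b) val=0 bits=0x0 at bit 3: 0x03
ver (1b) val=0 bits=0x0 at bit 4: 0x03
id (2b) val=3 bits=0x3 at bit 5: 0x63
state (1b) val=1 bits=0x1 at bit 7: 0xe3
word = 0xe3 → little-endian bytes:
  [0]=0xe3

e3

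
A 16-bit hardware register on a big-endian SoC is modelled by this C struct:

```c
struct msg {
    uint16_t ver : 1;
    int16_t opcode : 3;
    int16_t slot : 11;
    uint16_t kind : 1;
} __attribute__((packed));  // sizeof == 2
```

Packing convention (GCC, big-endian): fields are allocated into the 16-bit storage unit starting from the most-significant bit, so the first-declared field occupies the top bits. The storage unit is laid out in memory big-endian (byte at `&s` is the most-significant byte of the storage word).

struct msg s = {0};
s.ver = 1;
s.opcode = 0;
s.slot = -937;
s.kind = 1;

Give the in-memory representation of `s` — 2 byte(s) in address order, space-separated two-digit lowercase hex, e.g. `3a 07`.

88 af

ver:1 = 1 → 0x1 << 15 → word 0x8000
opcode:3 = 0 → 0x0 << 12 → word 0x8000
slot:11 = -937 → 0x457 << 1 → word 0x88ae
kind:1 = 1 → 0x1 << 0 → word 0x88af
word = 0x88af → big-endian bytes:
  [0]=0x88  [1]=0xaf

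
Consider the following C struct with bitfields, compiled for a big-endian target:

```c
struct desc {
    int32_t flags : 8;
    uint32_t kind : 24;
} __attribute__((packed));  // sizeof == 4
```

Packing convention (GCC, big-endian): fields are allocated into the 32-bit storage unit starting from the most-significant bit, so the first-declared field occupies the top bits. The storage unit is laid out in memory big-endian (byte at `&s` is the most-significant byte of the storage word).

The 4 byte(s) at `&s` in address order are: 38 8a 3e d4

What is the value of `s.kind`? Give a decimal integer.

[0]=0x38 [1]=0x8a [2]=0x3e [3]=0xd4 (big-endian) → word 0x388a3ed4
flags:8 @ bit 24 → (0x388a3ed4>>24)&0xff = 0x38
kind:24 @ bit 0 → (0x388a3ed4>>0)&0xffffff = 0x8a3ed4  ←

9060052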